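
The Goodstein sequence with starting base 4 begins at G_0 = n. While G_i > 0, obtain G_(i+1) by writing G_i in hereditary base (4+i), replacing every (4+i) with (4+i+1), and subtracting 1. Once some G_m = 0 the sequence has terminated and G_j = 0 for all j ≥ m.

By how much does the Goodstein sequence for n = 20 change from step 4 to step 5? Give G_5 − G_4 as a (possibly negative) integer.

G_0 = 20. HB_4(20) = 4^2 + 4. Bump = 30. G_1 = 29.
G_1 = 29. HB_5(29) = 5^2 + 4. Bump = 40. G_2 = 39.
G_2 = 39. HB_6(39) = 6^2 + 3. Bump = 52. G_3 = 51.
G_3 = 51. HB_7(51) = 7^2 + 2. Bump = 66. G_4 = 65.
G_4 = 65. HB_8(65) = 8^2 + 1. Bump = 82. G_5 = 81.

16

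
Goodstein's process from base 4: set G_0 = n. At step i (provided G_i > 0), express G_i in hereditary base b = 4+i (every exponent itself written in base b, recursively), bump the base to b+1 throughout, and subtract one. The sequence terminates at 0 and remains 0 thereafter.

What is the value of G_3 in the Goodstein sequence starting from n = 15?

21

base 4: 15 = 3·4 + 3; at 5: 3·5 + 3 = 18; next = 17
base 5: 17 = 3·5 + 2; at 6: 3·6 + 2 = 20; next = 19
base 6: 19 = 3·6 + 1; at 7: 3·7 + 1 = 22; next = 21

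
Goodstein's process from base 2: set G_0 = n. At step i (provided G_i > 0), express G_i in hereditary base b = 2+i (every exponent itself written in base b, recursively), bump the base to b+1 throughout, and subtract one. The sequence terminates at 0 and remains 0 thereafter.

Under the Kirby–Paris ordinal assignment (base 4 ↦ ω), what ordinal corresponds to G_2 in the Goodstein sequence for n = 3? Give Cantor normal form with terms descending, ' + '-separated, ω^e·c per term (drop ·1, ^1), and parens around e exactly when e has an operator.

3

G_0=3  [base 2] 2 + 1  →[2↦3]→  3 + 1 = 4  −1 ⇒ G_1=3
G_1=3  [base 3] 3  →[3↦4]→  4 = 4  −1 ⇒ G_2=3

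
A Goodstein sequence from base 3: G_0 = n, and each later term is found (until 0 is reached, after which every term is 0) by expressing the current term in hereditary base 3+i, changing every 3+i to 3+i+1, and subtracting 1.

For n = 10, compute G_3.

[0] 10 ≡ 3^2 + 1 (base 3). Lift 4: 17. −1: 16.
[1] 16 ≡ 4^2 (base 4). Lift 5: 25. −1: 24.
[2] 24 ≡ 4·5 + 4 (base 5). Lift 6: 28. −1: 27.
[3] 27 ≡ 4·6 + 3 (base 6). Lift 7: 31. −1: 30.

27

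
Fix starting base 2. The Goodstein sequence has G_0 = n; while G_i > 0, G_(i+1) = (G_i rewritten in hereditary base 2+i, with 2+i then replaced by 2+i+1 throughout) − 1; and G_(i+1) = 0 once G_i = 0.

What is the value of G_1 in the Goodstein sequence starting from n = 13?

13 —HB2→ 2^(2 + 1) + 2^2 + 1 —bump→ 3^(3 + 1) + 3^3 + 1 = 109 —(−1)→ 108
108 —HB3→ 3^(3 + 1) + 3^3 —bump→ 4^(4 + 1) + 4^4 = 1280 —(−1)→ 1279

108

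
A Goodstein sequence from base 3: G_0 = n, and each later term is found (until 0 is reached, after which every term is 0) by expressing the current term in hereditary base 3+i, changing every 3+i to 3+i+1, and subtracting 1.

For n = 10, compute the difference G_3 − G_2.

3

10 —HB3→ 3^2 + 1 —bump→ 4^2 + 1 = 17 —(−1)→ 16
16 —HB4→ 4^2 —bump→ 5^2 = 25 —(−1)→ 24
24 —HB5→ 4·5 + 4 —bump→ 4·6 + 4 = 28 —(−1)→ 27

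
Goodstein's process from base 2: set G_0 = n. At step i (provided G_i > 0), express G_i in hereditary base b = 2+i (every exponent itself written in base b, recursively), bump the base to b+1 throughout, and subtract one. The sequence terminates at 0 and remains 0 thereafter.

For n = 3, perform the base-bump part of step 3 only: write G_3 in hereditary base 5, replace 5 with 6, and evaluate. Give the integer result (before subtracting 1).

2

G_0=3  [base 2] 2 + 1  →[2↦3]→  3 + 1 = 4  −1 ⇒ G_1=3
G_1=3  [base 3] 3  →[3↦4]→  4 = 4  −1 ⇒ G_2=3
G_2=3  [base 4] 3  →[4↦5]→  3 = 3  −1 ⇒ G_3=2
G_3=2  [base 5] 2  →[5↦6]→  2 = 2  −1 ⇒ G_4=1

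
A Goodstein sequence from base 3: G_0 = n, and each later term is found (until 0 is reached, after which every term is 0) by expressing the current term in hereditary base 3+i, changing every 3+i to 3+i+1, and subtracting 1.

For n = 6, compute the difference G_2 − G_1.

0

step 0: 6 = 2·3; sub 4 for 3: 2·4; = 8; G_1 = 8−1 = 7
step 1: 7 = 4 + 3; sub 5 for 4: 5 + 3; = 8; G_2 = 8−1 = 7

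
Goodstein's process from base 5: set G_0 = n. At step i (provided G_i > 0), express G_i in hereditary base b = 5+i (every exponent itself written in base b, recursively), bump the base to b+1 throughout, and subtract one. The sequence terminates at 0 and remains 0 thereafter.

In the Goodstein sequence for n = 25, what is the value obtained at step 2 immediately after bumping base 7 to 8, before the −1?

25 —HB5→ 5^2 —bump→ 6^2 = 36 —(−1)→ 35
35 —HB6→ 5·6 + 5 —bump→ 5·7 + 5 = 40 —(−1)→ 39
39 —HB7→ 5·7 + 4 —bump→ 5·8 + 4 = 44 —(−1)→ 43

44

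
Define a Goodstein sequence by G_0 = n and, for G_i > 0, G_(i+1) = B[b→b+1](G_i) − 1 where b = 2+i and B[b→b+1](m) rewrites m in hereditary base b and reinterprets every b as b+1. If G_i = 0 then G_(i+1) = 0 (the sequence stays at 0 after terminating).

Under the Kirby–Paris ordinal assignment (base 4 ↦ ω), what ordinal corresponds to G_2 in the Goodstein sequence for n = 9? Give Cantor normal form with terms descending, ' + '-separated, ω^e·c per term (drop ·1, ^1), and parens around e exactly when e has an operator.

ω^ω·3 + ω^3·3 + ω^2·3 + ω·3 + 3

i=0: 9 = 2^(2 + 1) + 1 (b=2); 2→3: 3^(3 + 1) + 1 = 82; 82−1 = 81
i=1: 81 = 3^(3 + 1) (b=3); 3→4: 4^(4 + 1) = 1024; 1024−1 = 1023
i=2: 1023 = 3·4^4 + 3·4^3 + 3·4^2 + 3·4 + 3 (b=4); 4→5: 3·5^5 + 3·5^3 + 3·5^2 + 3·5 + 3 = 9843; 9843−1 = 9842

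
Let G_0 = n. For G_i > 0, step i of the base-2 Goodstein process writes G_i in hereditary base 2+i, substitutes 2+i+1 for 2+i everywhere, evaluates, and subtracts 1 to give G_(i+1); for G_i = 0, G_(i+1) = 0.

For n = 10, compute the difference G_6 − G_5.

i=0: 10 = 2^(2 + 1) + 2 (b=2); 2→3: 3^(3 + 1) + 3 = 84; 84−1 = 83
i=1: 83 = 3^(3 + 1) + 2 (b=3); 3→4: 4^(4 + 1) + 2 = 1026; 1026−1 = 1025
i=2: 1025 = 4^(4 + 1) + 1 (b=4); 4→5: 5^(5 + 1) + 1 = 15626; 15626−1 = 15625
i=3: 15625 = 5^(5 + 1) (b=5); 5→6: 6^(6 + 1) = 279936; 279936−1 = 279935
i=4: 279935 = 5·6^6 + 5·6^5 + 5·6^4 + 5·6^3 + 5·6^2 + 5·6 + 5 (b=6); 6→7: 5·7^7 + 5·7^5 + 5·7^4 + 5·7^3 + 5·7^2 + 5·7 + 5 = 4215755; 4215755−1 = 4215754
i=5: 4215754 = 5·7^7 + 5·7^5 + 5·7^4 + 5·7^3 + 5·7^2 + 5·7 + 4 (b=7); 7→8: 5·8^8 + 5·8^5 + 5·8^4 + 5·8^3 + 5·8^2 + 5·8 + 4 = 84073324; 84073324−1 = 84073323

79857569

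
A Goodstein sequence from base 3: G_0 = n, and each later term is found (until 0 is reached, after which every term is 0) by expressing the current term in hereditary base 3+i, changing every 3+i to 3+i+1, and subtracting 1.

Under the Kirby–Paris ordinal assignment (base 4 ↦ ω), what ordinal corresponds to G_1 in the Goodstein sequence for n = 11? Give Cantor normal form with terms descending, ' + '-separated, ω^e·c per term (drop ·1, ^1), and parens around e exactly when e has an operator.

ω^2 + 1

G_0=11  [base 3] 3^2 + 2  →[3↦4]→  4^2 + 2 = 18  −1 ⇒ G_1=17
G_1=17  [base 4] 4^2 + 1  →[4↦5]→  5^2 + 1 = 26  −1 ⇒ G_2=25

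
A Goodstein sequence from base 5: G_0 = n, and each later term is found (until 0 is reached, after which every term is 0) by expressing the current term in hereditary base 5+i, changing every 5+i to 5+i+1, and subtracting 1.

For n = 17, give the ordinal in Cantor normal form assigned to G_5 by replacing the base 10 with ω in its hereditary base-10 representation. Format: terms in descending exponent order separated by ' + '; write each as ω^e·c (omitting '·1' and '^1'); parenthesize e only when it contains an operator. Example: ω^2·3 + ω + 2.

ω·2 + 5

(0) 17|_5 = 3·5 + 2 ↦ 3·6 + 2|_6 = 20 ⇒ 19
(1) 19|_6 = 3·6 + 1 ↦ 3·7 + 1|_7 = 22 ⇒ 21
(2) 21|_7 = 3·7 ↦ 3·8|_8 = 24 ⇒ 23
(3) 23|_8 = 2·8 + 7 ↦ 2·9 + 7|_9 = 25 ⇒ 24
(4) 24|_9 = 2·9 + 6 ↦ 2·10 + 6|_10 = 26 ⇒ 25
(5) 25|_10 = 2·10 + 5 ↦ 2·11 + 5|_11 = 27 ⇒ 26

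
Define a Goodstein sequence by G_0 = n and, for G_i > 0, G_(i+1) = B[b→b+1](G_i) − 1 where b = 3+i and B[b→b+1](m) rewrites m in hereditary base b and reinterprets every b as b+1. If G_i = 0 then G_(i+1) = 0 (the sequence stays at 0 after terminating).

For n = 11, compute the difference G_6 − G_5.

4

[0] 11 ≡ 3^2 + 2 (base 3). Lift 4: 18. −1: 17.
[1] 17 ≡ 4^2 + 1 (base 4). Lift 5: 26. −1: 25.
[2] 25 ≡ 5^2 (base 5). Lift 6: 36. −1: 35.
[3] 35 ≡ 5·6 + 5 (base 6). Lift 7: 40. −1: 39.
[4] 39 ≡ 5·7 + 4 (base 7). Lift 8: 44. −1: 43.
[5] 43 ≡ 5·8 + 3 (base 8). Lift 9: 48. −1: 47.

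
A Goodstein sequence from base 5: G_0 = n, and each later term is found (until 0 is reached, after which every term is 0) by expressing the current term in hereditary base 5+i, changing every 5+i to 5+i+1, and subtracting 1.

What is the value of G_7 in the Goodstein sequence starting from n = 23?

41

base 5: 23 = 4·5 + 3; at 6: 4·6 + 3 = 27; next = 26
base 6: 26 = 4·6 + 2; at 7: 4·7 + 2 = 30; next = 29
base 7: 29 = 4·7 + 1; at 8: 4·8 + 1 = 33; next = 32
base 8: 32 = 4·8; at 9: 4·9 = 36; next = 35
base 9: 35 = 3·9 + 8; at 10: 3·10 + 8 = 38; next = 37
base 10: 37 = 3·10 + 7; at 11: 3·11 + 7 = 40; next = 39
base 11: 39 = 3·11 + 6; at 12: 3·12 + 6 = 42; next = 41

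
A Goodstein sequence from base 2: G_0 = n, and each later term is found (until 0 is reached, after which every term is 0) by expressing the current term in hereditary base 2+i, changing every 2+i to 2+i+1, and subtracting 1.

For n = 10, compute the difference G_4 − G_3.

264310

i=0: 10 = 2^(2 + 1) + 2 (b=2); 2→3: 3^(3 + 1) + 3 = 84; 84−1 = 83
i=1: 83 = 3^(3 + 1) + 2 (b=3); 3→4: 4^(4 + 1) + 2 = 1026; 1026−1 = 1025
i=2: 1025 = 4^(4 + 1) + 1 (b=4); 4→5: 5^(5 + 1) + 1 = 15626; 15626−1 = 15625
i=3: 15625 = 5^(5 + 1) (b=5); 5→6: 6^(6 + 1) = 279936; 279936−1 = 279935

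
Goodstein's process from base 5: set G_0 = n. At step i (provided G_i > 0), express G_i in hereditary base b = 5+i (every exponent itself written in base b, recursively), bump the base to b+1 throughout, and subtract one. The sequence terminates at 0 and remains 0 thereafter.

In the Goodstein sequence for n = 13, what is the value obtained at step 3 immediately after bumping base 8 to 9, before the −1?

18

[0] 13 ≡ 2·5 + 3 (base 5). Lift 6: 15. −1: 14.
[1] 14 ≡ 2·6 + 2 (base 6). Lift 7: 16. −1: 15.
[2] 15 ≡ 2·7 + 1 (base 7). Lift 8: 17. −1: 16.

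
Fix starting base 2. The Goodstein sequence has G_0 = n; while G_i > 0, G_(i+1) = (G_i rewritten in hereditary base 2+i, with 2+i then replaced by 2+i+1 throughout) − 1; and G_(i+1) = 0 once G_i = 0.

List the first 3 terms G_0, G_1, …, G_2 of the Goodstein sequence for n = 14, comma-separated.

G_0=14  [base 2] 2^(2 + 1) + 2^2 + 2  →[2↦3]→  3^(3 + 1) + 3^3 + 3 = 111  −1 ⇒ G_1=110
G_1=110  [base 3] 3^(3 + 1) + 3^3 + 2  →[3↦4]→  4^(4 + 1) + 4^4 + 2 = 1282  −1 ⇒ G_2=1281

14, 110, 1281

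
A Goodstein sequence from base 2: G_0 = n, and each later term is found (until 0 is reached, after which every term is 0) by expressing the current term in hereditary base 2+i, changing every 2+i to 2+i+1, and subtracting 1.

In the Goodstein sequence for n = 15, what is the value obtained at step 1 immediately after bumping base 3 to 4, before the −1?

1284

base 2: 15 = 2^(2 + 1) + 2^2 + 2 + 1; at 3: 3^(3 + 1) + 3^3 + 3 + 1 = 112; next = 111
base 3: 111 = 3^(3 + 1) + 3^3 + 3; at 4: 4^(4 + 1) + 4^4 + 4 = 1284; next = 1283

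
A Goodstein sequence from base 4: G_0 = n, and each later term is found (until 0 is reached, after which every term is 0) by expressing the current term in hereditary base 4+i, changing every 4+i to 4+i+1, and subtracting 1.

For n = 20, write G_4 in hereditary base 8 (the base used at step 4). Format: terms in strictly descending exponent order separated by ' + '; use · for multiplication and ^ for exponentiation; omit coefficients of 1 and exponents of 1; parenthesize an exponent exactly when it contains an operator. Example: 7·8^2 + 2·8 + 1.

8^2 + 1

i=0: 20 = 4^2 + 4 (b=4); 4→5: 5^2 + 5 = 30; 30−1 = 29
i=1: 29 = 5^2 + 4 (b=5); 5→6: 6^2 + 4 = 40; 40−1 = 39
i=2: 39 = 6^2 + 3 (b=6); 6→7: 7^2 + 3 = 52; 52−1 = 51
i=3: 51 = 7^2 + 2 (b=7); 7→8: 8^2 + 2 = 66; 66−1 = 65
i=4: 65 = 8^2 + 1 (b=8); 8→9: 9^2 + 1 = 82; 82−1 = 81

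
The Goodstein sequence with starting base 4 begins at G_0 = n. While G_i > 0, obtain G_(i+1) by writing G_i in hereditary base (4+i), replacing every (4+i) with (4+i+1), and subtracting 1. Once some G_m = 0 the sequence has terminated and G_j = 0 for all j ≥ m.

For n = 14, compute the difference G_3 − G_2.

2

G_0 = 14. HB_4(14) = 3·4 + 2. Bump = 17. G_1 = 16.
G_1 = 16. HB_5(16) = 3·5 + 1. Bump = 19. G_2 = 18.
G_2 = 18. HB_6(18) = 3·6. Bump = 21. G_3 = 20.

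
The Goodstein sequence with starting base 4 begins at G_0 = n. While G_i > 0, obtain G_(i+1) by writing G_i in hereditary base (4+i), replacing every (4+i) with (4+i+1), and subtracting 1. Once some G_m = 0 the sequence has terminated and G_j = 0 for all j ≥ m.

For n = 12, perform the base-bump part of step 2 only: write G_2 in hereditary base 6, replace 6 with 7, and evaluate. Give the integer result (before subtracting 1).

17

(0) 12|_4 = 3·4 ↦ 3·5|_5 = 15 ⇒ 14
(1) 14|_5 = 2·5 + 4 ↦ 2·6 + 4|_6 = 16 ⇒ 15
(2) 15|_6 = 2·6 + 3 ↦ 2·7 + 3|_7 = 17 ⇒ 16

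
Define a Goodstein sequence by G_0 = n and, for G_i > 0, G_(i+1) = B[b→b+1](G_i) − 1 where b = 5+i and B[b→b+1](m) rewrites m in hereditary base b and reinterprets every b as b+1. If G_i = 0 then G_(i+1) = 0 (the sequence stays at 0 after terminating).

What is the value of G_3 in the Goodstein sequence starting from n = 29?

65

G_0=29  [base 5] 5^2 + 4  →[5↦6]→  6^2 + 4 = 40  −1 ⇒ G_1=39
G_1=39  [base 6] 6^2 + 3  →[6↦7]→  7^2 + 3 = 52  −1 ⇒ G_2=51
G_2=51  [base 7] 7^2 + 2  →[7↦8]→  8^2 + 2 = 66  −1 ⇒ G_3=65
G_3=65  [base 8] 8^2 + 1  →[8↦9]→  9^2 + 1 = 82  −1 ⇒ G_4=81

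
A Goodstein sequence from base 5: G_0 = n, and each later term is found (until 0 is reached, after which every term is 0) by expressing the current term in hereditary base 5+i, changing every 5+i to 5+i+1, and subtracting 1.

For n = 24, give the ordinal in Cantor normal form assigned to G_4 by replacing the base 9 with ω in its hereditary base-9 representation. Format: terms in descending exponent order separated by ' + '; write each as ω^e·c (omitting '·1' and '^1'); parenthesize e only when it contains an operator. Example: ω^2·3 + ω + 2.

G_0=24  [base 5] 4·5 + 4  →[5↦6]→  4·6 + 4 = 28  −1 ⇒ G_1=27
G_1=27  [base 6] 4·6 + 3  →[6↦7]→  4·7 + 3 = 31  −1 ⇒ G_2=30
G_2=30  [base 7] 4·7 + 2  →[7↦8]→  4·8 + 2 = 34  −1 ⇒ G_3=33
G_3=33  [base 8] 4·8 + 1  →[8↦9]→  4·9 + 1 = 37  −1 ⇒ G_4=36
G_4=36  [base 9] 4·9  →[9↦10]→  4·10 = 40  −1 ⇒ G_5=39

ω·4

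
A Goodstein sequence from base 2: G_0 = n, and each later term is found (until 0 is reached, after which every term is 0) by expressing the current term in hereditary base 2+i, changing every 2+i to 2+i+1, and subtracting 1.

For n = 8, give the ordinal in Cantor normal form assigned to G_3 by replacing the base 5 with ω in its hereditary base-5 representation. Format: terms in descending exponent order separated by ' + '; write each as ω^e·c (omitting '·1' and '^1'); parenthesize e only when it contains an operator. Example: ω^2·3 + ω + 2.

G_0=8  [base 2] 2^(2 + 1)  →[2↦3]→  3^(3 + 1) = 81  −1 ⇒ G_1=80
G_1=80  [base 3] 2·3^3 + 2·3^2 + 2·3 + 2  →[3↦4]→  2·4^4 + 2·4^2 + 2·4 + 2 = 554  −1 ⇒ G_2=553
G_2=553  [base 4] 2·4^4 + 2·4^2 + 2·4 + 1  →[4↦5]→  2·5^5 + 2·5^2 + 2·5 + 1 = 6311  −1 ⇒ G_3=6310

ω^ω·2 + ω^2·2 + ω·2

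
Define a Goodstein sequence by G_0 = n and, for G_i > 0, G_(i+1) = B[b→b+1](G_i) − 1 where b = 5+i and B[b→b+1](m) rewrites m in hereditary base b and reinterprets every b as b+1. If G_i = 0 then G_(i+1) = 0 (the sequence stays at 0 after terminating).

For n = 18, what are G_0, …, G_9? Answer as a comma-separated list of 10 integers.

18, 20, 22, 24, 26, 27, 28, 29, 30, 31

[0] 18 ≡ 3·5 + 3 (base 5). Lift 6: 21. −1: 20.
[1] 20 ≡ 3·6 + 2 (base 6). Lift 7: 23. −1: 22.
[2] 22 ≡ 3·7 + 1 (base 7). Lift 8: 25. −1: 24.
[3] 24 ≡ 3·8 (base 8). Lift 9: 27. −1: 26.
[4] 26 ≡ 2·9 + 8 (base 9). Lift 10: 28. −1: 27.
[5] 27 ≡ 2·10 + 7 (base 10). Lift 11: 29. −1: 28.
[6] 28 ≡ 2·11 + 6 (base 11). Lift 12: 30. −1: 29.
[7] 29 ≡ 2·12 + 5 (base 12). Lift 13: 31. −1: 30.
[8] 30 ≡ 2·13 + 4 (base 13). Lift 14: 32. −1: 31.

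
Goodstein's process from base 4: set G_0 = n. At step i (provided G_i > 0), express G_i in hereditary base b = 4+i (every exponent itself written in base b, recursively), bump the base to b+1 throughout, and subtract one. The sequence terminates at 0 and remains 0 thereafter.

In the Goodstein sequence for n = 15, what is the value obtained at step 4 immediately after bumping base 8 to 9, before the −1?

G_0 = 15. HB_4(15) = 3·4 + 3. Bump = 18. G_1 = 17.
G_1 = 17. HB_5(17) = 3·5 + 2. Bump = 20. G_2 = 19.
G_2 = 19. HB_6(19) = 3·6 + 1. Bump = 22. G_3 = 21.
G_3 = 21. HB_7(21) = 3·7. Bump = 24. G_4 = 23.
G_4 = 23. HB_8(23) = 2·8 + 7. Bump = 25. G_5 = 24.

25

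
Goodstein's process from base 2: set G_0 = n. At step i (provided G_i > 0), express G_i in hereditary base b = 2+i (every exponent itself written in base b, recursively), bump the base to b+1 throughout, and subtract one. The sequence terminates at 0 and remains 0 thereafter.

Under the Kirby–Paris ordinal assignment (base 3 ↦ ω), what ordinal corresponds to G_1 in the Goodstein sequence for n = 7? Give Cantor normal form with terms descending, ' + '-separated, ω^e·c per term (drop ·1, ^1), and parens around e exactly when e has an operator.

G_0=7  [base 2] 2^2 + 2 + 1  →[2↦3]→  3^3 + 3 + 1 = 31  −1 ⇒ G_1=30
G_1=30  [base 3] 3^3 + 3  →[3↦4]→  4^4 + 4 = 260  −1 ⇒ G_2=259

ω^ω + ω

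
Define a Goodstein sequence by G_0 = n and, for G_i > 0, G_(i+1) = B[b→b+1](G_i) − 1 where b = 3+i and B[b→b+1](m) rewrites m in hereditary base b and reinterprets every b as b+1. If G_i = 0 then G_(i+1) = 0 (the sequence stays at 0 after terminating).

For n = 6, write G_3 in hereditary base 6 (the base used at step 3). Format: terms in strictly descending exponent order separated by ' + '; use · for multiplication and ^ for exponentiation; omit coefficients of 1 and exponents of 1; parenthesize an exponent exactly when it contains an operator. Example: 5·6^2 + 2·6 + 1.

G_0 = 6. HB_3(6) = 2·3. Bump = 8. G_1 = 7.
G_1 = 7. HB_4(7) = 4 + 3. Bump = 8. G_2 = 7.
G_2 = 7. HB_5(7) = 5 + 2. Bump = 8. G_3 = 7.
G_3 = 7. HB_6(7) = 6 + 1. Bump = 8. G_4 = 7.

6 + 1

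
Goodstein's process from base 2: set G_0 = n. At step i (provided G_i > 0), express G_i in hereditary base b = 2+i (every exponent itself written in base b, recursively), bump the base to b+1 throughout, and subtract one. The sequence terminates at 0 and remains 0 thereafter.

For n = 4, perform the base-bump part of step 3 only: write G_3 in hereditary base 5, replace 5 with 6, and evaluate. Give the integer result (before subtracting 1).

step 0: 4 = 2^2; sub 3 for 2: 3^3; = 27; G_1 = 27−1 = 26
step 1: 26 = 2·3^2 + 2·3 + 2; sub 4 for 3: 2·4^2 + 2·4 + 2; = 42; G_2 = 42−1 = 41
step 2: 41 = 2·4^2 + 2·4 + 1; sub 5 for 4: 2·5^2 + 2·5 + 1; = 61; G_3 = 61−1 = 60
step 3: 60 = 2·5^2 + 2·5; sub 6 for 5: 2·6^2 + 2·6; = 84; G_4 = 84−1 = 83

84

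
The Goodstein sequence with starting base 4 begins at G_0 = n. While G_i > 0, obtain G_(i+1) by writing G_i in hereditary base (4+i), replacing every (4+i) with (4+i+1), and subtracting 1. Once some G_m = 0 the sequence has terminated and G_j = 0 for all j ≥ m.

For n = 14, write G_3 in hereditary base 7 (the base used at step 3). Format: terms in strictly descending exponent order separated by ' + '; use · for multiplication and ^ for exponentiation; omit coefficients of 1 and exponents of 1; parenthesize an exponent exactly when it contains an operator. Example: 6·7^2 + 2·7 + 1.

step 0: 14 = 3·4 + 2; sub 5 for 4: 3·5 + 2; = 17; G_1 = 17−1 = 16
step 1: 16 = 3·5 + 1; sub 6 for 5: 3·6 + 1; = 19; G_2 = 19−1 = 18
step 2: 18 = 3·6; sub 7 for 6: 3·7; = 21; G_3 = 21−1 = 20
step 3: 20 = 2·7 + 6; sub 8 for 7: 2·8 + 6; = 22; G_4 = 22−1 = 21

2·7 + 6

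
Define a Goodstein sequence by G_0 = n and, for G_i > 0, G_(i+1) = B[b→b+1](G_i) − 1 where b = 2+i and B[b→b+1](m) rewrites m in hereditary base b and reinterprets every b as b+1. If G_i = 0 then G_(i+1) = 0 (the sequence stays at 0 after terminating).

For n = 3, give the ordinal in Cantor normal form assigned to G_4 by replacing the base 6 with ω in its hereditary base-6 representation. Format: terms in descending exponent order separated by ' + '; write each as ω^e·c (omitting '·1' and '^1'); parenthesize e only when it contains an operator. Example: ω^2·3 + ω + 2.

(0) 3|_2 = 2 + 1 ↦ 3 + 1|_3 = 4 ⇒ 3
(1) 3|_3 = 3 ↦ 4|_4 = 4 ⇒ 3
(2) 3|_4 = 3 ↦ 3|_5 = 3 ⇒ 2
(3) 2|_5 = 2 ↦ 2|_6 = 2 ⇒ 1
(4) 1|_6 = 1 ↦ 1|_7 = 1 ⇒ 0

1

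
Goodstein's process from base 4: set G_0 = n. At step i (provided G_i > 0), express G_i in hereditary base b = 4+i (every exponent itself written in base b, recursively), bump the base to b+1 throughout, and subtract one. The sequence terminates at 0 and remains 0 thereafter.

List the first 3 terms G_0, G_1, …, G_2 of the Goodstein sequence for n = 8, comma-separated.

8, 9, 9

[0] 8 ≡ 2·4 (base 4). Lift 5: 10. −1: 9.
[1] 9 ≡ 5 + 4 (base 5). Lift 6: 10. −1: 9.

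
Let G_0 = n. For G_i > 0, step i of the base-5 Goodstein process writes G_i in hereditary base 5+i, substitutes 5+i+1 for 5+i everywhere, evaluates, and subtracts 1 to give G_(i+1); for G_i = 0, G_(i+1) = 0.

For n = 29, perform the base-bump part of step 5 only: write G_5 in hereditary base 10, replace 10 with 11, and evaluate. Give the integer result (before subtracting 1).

i=0: 29 = 5^2 + 4 (b=5); 5→6: 6^2 + 4 = 40; 40−1 = 39
i=1: 39 = 6^2 + 3 (b=6); 6→7: 7^2 + 3 = 52; 52−1 = 51
i=2: 51 = 7^2 + 2 (b=7); 7→8: 8^2 + 2 = 66; 66−1 = 65
i=3: 65 = 8^2 + 1 (b=8); 8→9: 9^2 + 1 = 82; 82−1 = 81
i=4: 81 = 9^2 (b=9); 9→10: 10^2 = 100; 100−1 = 99
i=5: 99 = 9·10 + 9 (b=10); 10→11: 9·11 + 9 = 108; 108−1 = 107

108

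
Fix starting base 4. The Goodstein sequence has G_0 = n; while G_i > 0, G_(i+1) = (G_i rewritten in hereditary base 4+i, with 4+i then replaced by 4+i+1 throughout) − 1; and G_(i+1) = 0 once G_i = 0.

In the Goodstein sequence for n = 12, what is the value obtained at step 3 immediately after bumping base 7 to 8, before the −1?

18

base 4: 12 = 3·4; at 5: 3·5 = 15; next = 14
base 5: 14 = 2·5 + 4; at 6: 2·6 + 4 = 16; next = 15
base 6: 15 = 2·6 + 3; at 7: 2·7 + 3 = 17; next = 16
base 7: 16 = 2·7 + 2; at 8: 2·8 + 2 = 18; next = 17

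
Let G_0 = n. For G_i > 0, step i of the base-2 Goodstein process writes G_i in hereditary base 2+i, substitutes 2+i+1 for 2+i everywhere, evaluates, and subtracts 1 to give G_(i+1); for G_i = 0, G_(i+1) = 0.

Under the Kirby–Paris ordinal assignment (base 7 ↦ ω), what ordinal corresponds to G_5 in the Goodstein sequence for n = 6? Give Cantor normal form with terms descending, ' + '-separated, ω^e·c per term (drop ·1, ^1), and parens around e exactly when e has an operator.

ω^5·5 + ω^4·5 + ω^3·5 + ω^2·5 + ω·5 + 4

6 —HB2→ 2^2 + 2 —bump→ 3^3 + 3 = 30 —(−1)→ 29
29 —HB3→ 3^3 + 2 —bump→ 4^4 + 2 = 258 —(−1)→ 257
257 —HB4→ 4^4 + 1 —bump→ 5^5 + 1 = 3126 —(−1)→ 3125
3125 —HB5→ 5^5 —bump→ 6^6 = 46656 —(−1)→ 46655
46655 —HB6→ 5·6^5 + 5·6^4 + 5·6^3 + 5·6^2 + 5·6 + 5 —bump→ 5·7^5 + 5·7^4 + 5·7^3 + 5·7^2 + 5·7 + 5 = 98040 —(−1)→ 98039
98039 —HB7→ 5·7^5 + 5·7^4 + 5·7^3 + 5·7^2 + 5·7 + 4 —bump→ 5·8^5 + 5·8^4 + 5·8^3 + 5·8^2 + 5·8 + 4 = 187244 —(−1)→ 187243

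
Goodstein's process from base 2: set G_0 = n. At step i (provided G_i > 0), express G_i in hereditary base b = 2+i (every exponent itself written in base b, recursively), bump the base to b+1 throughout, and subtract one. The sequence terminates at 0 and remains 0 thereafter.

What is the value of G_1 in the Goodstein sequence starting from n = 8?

80

base 2: 8 = 2^(2 + 1); at 3: 3^(3 + 1) = 81; next = 80
base 3: 80 = 2·3^3 + 2·3^2 + 2·3 + 2; at 4: 2·4^4 + 2·4^2 + 2·4 + 2 = 554; next = 553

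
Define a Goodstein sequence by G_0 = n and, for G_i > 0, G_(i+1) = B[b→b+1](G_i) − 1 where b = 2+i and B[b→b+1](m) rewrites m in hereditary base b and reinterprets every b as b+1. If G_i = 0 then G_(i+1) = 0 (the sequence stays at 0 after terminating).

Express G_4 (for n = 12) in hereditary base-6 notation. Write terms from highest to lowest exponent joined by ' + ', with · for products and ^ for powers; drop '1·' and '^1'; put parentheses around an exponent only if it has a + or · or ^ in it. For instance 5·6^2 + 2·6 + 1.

6^(6 + 1) + 2·6^2 + 6 + 5

step 0: 12 = 2^(2 + 1) + 2^2; sub 3 for 2: 3^(3 + 1) + 3^3; = 108; G_1 = 108−1 = 107
step 1: 107 = 3^(3 + 1) + 2·3^2 + 2·3 + 2; sub 4 for 3: 4^(4 + 1) + 2·4^2 + 2·4 + 2; = 1066; G_2 = 1066−1 = 1065
step 2: 1065 = 4^(4 + 1) + 2·4^2 + 2·4 + 1; sub 5 for 4: 5^(5 + 1) + 2·5^2 + 2·5 + 1; = 15686; G_3 = 15686−1 = 15685
step 3: 15685 = 5^(5 + 1) + 2·5^2 + 2·5; sub 6 for 5: 6^(6 + 1) + 2·6^2 + 2·6; = 280020; G_4 = 280020−1 = 280019
step 4: 280019 = 6^(6 + 1) + 2·6^2 + 6 + 5; sub 7 for 6: 7^(7 + 1) + 2·7^2 + 7 + 5; = 5764911; G_5 = 5764911−1 = 5764910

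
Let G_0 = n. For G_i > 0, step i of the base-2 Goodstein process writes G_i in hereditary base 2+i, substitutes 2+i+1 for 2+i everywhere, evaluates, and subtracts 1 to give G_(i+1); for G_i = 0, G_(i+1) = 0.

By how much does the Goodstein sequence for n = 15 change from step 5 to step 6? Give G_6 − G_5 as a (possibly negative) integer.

base 2: 15 = 2^(2 + 1) + 2^2 + 2 + 1; at 3: 3^(3 + 1) + 3^3 + 3 + 1 = 112; next = 111
base 3: 111 = 3^(3 + 1) + 3^3 + 3; at 4: 4^(4 + 1) + 4^4 + 4 = 1284; next = 1283
base 4: 1283 = 4^(4 + 1) + 4^4 + 3; at 5: 5^(5 + 1) + 5^5 + 3 = 18753; next = 18752
base 5: 18752 = 5^(5 + 1) + 5^5 + 2; at 6: 6^(6 + 1) + 6^6 + 2 = 326594; next = 326593
base 6: 326593 = 6^(6 + 1) + 6^6 + 1; at 7: 7^(7 + 1) + 7^7 + 1 = 6588345; next = 6588344
base 7: 6588344 = 7^(7 + 1) + 7^7; at 8: 8^(8 + 1) + 8^8 = 150994944; next = 150994943

144406599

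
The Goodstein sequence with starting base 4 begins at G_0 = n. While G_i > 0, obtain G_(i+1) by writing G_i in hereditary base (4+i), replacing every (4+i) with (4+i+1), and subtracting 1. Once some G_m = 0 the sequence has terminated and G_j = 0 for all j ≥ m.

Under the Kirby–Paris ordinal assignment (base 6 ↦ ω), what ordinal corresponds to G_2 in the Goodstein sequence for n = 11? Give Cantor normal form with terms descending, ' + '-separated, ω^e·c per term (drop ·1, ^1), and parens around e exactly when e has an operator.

ω·2 + 1

i=0: 11 = 2·4 + 3 (b=4); 4→5: 2·5 + 3 = 13; 13−1 = 12
i=1: 12 = 2·5 + 2 (b=5); 5→6: 2·6 + 2 = 14; 14−1 = 13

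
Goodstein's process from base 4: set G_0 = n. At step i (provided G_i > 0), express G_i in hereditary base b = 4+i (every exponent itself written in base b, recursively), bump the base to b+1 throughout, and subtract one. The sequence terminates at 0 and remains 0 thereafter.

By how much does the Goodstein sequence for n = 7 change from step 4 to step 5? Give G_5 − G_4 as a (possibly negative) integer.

7 —HB4→ 4 + 3 —bump→ 5 + 3 = 8 —(−1)→ 7
7 —HB5→ 5 + 2 —bump→ 6 + 2 = 8 —(−1)→ 7
7 —HB6→ 6 + 1 —bump→ 7 + 1 = 8 —(−1)→ 7
7 —HB7→ 7 —bump→ 8 = 8 —(−1)→ 7
7 —HB8→ 7 —bump→ 7 = 7 —(−1)→ 6

-1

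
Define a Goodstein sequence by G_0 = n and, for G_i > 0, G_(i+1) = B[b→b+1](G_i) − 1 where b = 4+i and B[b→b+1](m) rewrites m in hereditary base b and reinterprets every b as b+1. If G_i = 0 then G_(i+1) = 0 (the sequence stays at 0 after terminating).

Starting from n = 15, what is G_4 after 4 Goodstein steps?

15 —HB4→ 3·4 + 3 —bump→ 3·5 + 3 = 18 —(−1)→ 17
17 —HB5→ 3·5 + 2 —bump→ 3·6 + 2 = 20 —(−1)→ 19
19 —HB6→ 3·6 + 1 —bump→ 3·7 + 1 = 22 —(−1)→ 21
21 —HB7→ 3·7 —bump→ 3·8 = 24 —(−1)→ 23
23 —HB8→ 2·8 + 7 —bump→ 2·9 + 7 = 25 —(−1)→ 24

23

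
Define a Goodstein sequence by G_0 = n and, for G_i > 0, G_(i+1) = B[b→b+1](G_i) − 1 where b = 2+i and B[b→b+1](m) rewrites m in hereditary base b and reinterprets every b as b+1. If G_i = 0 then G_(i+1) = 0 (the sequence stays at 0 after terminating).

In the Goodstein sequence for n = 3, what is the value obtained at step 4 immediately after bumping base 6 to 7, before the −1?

G_0=3  [base 2] 2 + 1  →[2↦3]→  3 + 1 = 4  −1 ⇒ G_1=3
G_1=3  [base 3] 3  →[3↦4]→  4 = 4  −1 ⇒ G_2=3
G_2=3  [base 4] 3  →[4↦5]→  3 = 3  −1 ⇒ G_3=2
G_3=2  [base 5] 2  →[5↦6]→  2 = 2  −1 ⇒ G_4=1
G_4=1  [base 6] 1  →[6↦7]→  1 = 1  −1 ⇒ G_5=0

1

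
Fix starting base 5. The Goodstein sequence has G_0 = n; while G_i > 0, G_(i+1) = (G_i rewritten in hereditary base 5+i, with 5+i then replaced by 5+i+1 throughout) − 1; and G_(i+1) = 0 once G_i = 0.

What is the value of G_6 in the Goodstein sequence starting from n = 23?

(0) 23|_5 = 4·5 + 3 ↦ 4·6 + 3|_6 = 27 ⇒ 26
(1) 26|_6 = 4·6 + 2 ↦ 4·7 + 2|_7 = 30 ⇒ 29
(2) 29|_7 = 4·7 + 1 ↦ 4·8 + 1|_8 = 33 ⇒ 32
(3) 32|_8 = 4·8 ↦ 4·9|_9 = 36 ⇒ 35
(4) 35|_9 = 3·9 + 8 ↦ 3·10 + 8|_10 = 38 ⇒ 37
(5) 37|_10 = 3·10 + 7 ↦ 3·11 + 7|_11 = 40 ⇒ 39
(6) 39|_11 = 3·11 + 6 ↦ 3·12 + 6|_12 = 42 ⇒ 41

39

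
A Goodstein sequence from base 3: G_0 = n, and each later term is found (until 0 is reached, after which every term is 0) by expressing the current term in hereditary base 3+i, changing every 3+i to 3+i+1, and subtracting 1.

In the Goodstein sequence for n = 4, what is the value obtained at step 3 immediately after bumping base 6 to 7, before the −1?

G_0=4  [base 3] 3 + 1  →[3↦4]→  4 + 1 = 5  −1 ⇒ G_1=4
G_1=4  [base 4] 4  →[4↦5]→  5 = 5  −1 ⇒ G_2=4
G_2=4  [base 5] 4  →[5↦6]→  4 = 4  −1 ⇒ G_3=3
G_3=3  [base 6] 3  →[6↦7]→  3 = 3  −1 ⇒ G_4=2

3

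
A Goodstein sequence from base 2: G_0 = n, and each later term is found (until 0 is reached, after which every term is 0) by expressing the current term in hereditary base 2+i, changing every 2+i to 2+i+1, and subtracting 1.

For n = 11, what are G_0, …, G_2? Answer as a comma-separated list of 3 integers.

11, 84, 1027

(0) 11|_2 = 2^(2 + 1) + 2 + 1 ↦ 3^(3 + 1) + 3 + 1|_3 = 85 ⇒ 84
(1) 84|_3 = 3^(3 + 1) + 3 ↦ 4^(4 + 1) + 4|_4 = 1028 ⇒ 1027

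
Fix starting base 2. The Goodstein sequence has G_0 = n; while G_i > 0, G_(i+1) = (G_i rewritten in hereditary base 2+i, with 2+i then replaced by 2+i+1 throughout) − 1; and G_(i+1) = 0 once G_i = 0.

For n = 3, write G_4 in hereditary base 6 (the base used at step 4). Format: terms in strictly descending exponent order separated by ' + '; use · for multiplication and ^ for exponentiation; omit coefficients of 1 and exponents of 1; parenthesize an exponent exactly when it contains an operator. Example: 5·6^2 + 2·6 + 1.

3 —HB2→ 2 + 1 —bump→ 3 + 1 = 4 —(−1)→ 3
3 —HB3→ 3 —bump→ 4 = 4 —(−1)→ 3
3 —HB4→ 3 —bump→ 3 = 3 —(−1)→ 2
2 —HB5→ 2 —bump→ 2 = 2 —(−1)→ 1
1 —HB6→ 1 —bump→ 1 = 1 —(−1)→ 0

1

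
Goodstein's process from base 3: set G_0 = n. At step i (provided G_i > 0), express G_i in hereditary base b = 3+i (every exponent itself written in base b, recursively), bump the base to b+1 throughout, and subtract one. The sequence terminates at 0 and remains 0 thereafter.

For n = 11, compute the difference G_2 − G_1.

G_0 = 11. HB_3(11) = 3^2 + 2. Bump = 18. G_1 = 17.
G_1 = 17. HB_4(17) = 4^2 + 1. Bump = 26. G_2 = 25.

8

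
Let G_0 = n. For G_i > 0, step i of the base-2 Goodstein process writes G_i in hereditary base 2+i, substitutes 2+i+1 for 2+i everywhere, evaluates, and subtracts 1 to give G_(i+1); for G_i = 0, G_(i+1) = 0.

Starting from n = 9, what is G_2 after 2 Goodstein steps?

1023

step 0: 9 = 2^(2 + 1) + 1; sub 3 for 2: 3^(3 + 1) + 1; = 82; G_1 = 82−1 = 81
step 1: 81 = 3^(3 + 1); sub 4 for 3: 4^(4 + 1); = 1024; G_2 = 1024−1 = 1023
step 2: 1023 = 3·4^4 + 3·4^3 + 3·4^2 + 3·4 + 3; sub 5 for 4: 3·5^5 + 3·5^3 + 3·5^2 + 3·5 + 3; = 9843; G_3 = 9843−1 = 9842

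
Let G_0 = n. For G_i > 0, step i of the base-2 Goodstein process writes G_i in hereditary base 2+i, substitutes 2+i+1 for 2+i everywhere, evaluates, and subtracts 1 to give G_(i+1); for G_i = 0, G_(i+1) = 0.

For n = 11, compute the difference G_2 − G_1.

G_0 = 11. HB_2(11) = 2^(2 + 1) + 2 + 1. Bump = 85. G_1 = 84.
G_1 = 84. HB_3(84) = 3^(3 + 1) + 3. Bump = 1028. G_2 = 1027.

943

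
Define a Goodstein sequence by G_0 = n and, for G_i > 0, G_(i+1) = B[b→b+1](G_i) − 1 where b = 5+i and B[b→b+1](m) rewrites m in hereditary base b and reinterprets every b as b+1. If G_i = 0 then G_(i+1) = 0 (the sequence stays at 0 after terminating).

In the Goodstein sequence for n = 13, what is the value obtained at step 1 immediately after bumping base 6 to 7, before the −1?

16

[0] 13 ≡ 2·5 + 3 (base 5). Lift 6: 15. −1: 14.
[1] 14 ≡ 2·6 + 2 (base 6). Lift 7: 16. −1: 15.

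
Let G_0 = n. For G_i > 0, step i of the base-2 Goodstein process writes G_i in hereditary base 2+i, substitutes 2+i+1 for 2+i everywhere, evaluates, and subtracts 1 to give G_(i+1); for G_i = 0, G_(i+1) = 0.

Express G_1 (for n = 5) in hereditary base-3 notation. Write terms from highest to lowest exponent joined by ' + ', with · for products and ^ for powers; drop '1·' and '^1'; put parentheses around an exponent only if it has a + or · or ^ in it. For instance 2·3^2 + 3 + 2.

3^3

i=0: 5 = 2^2 + 1 (b=2); 2→3: 3^3 + 1 = 28; 28−1 = 27
i=1: 27 = 3^3 (b=3); 3→4: 4^4 = 256; 256−1 = 255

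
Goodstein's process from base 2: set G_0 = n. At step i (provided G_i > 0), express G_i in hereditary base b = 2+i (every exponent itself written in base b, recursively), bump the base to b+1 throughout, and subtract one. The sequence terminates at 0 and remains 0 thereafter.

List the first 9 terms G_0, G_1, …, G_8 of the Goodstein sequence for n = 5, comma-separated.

i=0: 5 = 2^2 + 1 (b=2); 2→3: 3^3 + 1 = 28; 28−1 = 27
i=1: 27 = 3^3 (b=3); 3→4: 4^4 = 256; 256−1 = 255
i=2: 255 = 3·4^3 + 3·4^2 + 3·4 + 3 (b=4); 4→5: 3·5^3 + 3·5^2 + 3·5 + 3 = 468; 468−1 = 467
i=3: 467 = 3·5^3 + 3·5^2 + 3·5 + 2 (b=5); 5→6: 3·6^3 + 3·6^2 + 3·6 + 2 = 776; 776−1 = 775
i=4: 775 = 3·6^3 + 3·6^2 + 3·6 + 1 (b=6); 6→7: 3·7^3 + 3·7^2 + 3·7 + 1 = 1198; 1198−1 = 1197
i=5: 1197 = 3·7^3 + 3·7^2 + 3·7 (b=7); 7→8: 3·8^3 + 3·8^2 + 3·8 = 1752; 1752−1 = 1751
i=6: 1751 = 3·8^3 + 3·8^2 + 2·8 + 7 (b=8); 8→9: 3·9^3 + 3·9^2 + 2·9 + 7 = 2455; 2455−1 = 2454
i=7: 2454 = 3·9^3 + 3·9^2 + 2·9 + 6 (b=9); 9→10: 3·10^3 + 3·10^2 + 2·10 + 6 = 3326; 3326−1 = 3325

5, 27, 255, 467, 775, 1197, 1751, 2454, 3325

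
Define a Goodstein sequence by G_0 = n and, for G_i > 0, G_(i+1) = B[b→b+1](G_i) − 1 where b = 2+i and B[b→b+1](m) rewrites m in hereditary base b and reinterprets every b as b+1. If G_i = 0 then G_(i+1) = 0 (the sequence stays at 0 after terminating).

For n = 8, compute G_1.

G_0 = 8. HB_2(8) = 2^(2 + 1). Bump = 81. G_1 = 80.
G_1 = 80. HB_3(80) = 2·3^3 + 2·3^2 + 2·3 + 2. Bump = 554. G_2 = 553.

80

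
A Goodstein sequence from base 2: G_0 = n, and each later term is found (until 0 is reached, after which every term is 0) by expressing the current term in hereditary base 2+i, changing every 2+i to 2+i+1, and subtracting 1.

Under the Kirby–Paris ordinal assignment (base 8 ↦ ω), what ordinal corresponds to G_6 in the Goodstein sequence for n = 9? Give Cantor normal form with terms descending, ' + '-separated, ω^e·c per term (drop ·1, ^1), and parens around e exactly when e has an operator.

ω^ω·3 + ω^3·3 + ω^2·3 + ω·2 + 7

G_0=9  [base 2] 2^(2 + 1) + 1  →[2↦3]→  3^(3 + 1) + 1 = 82  −1 ⇒ G_1=81
G_1=81  [base 3] 3^(3 + 1)  →[3↦4]→  4^(4 + 1) = 1024  −1 ⇒ G_2=1023
G_2=1023  [base 4] 3·4^4 + 3·4^3 + 3·4^2 + 3·4 + 3  →[4↦5]→  3·5^5 + 3·5^3 + 3·5^2 + 3·5 + 3 = 9843  −1 ⇒ G_3=9842
G_3=9842  [base 5] 3·5^5 + 3·5^3 + 3·5^2 + 3·5 + 2  →[5↦6]→  3·6^6 + 3·6^3 + 3·6^2 + 3·6 + 2 = 140744  −1 ⇒ G_4=140743
G_4=140743  [base 6] 3·6^6 + 3·6^3 + 3·6^2 + 3·6 + 1  →[6↦7]→  3·7^7 + 3·7^3 + 3·7^2 + 3·7 + 1 = 2471827  −1 ⇒ G_5=2471826
G_5=2471826  [base 7] 3·7^7 + 3·7^3 + 3·7^2 + 3·7  →[7↦8]→  3·8^8 + 3·8^3 + 3·8^2 + 3·8 = 50333400  −1 ⇒ G_6=50333399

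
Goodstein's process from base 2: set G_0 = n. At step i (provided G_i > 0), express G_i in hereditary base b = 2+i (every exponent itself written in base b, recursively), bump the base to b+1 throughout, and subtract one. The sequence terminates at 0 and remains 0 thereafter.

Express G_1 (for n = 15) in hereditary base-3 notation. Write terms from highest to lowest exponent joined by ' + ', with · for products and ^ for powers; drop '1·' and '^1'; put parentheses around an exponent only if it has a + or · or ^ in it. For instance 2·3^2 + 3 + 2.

3^(3 + 1) + 3^3 + 3

step 0: 15 = 2^(2 + 1) + 2^2 + 2 + 1; sub 3 for 2: 3^(3 + 1) + 3^3 + 3 + 1; = 112; G_1 = 112−1 = 111
step 1: 111 = 3^(3 + 1) + 3^3 + 3; sub 4 for 3: 4^(4 + 1) + 4^4 + 4; = 1284; G_2 = 1284−1 = 1283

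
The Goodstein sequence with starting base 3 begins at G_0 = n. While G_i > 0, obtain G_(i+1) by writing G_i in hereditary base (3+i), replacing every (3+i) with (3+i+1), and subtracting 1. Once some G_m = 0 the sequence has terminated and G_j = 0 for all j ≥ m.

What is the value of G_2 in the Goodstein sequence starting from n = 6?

G_0 = 6. HB_3(6) = 2·3. Bump = 8. G_1 = 7.
G_1 = 7. HB_4(7) = 4 + 3. Bump = 8. G_2 = 7.
G_2 = 7. HB_5(7) = 5 + 2. Bump = 8. G_3 = 7.

7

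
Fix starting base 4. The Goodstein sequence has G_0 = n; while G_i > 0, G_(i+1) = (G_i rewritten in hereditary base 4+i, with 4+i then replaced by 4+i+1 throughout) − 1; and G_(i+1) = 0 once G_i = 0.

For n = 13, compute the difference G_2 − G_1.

[0] 13 ≡ 3·4 + 1 (base 4). Lift 5: 16. −1: 15.
[1] 15 ≡ 3·5 (base 5). Lift 6: 18. −1: 17.

2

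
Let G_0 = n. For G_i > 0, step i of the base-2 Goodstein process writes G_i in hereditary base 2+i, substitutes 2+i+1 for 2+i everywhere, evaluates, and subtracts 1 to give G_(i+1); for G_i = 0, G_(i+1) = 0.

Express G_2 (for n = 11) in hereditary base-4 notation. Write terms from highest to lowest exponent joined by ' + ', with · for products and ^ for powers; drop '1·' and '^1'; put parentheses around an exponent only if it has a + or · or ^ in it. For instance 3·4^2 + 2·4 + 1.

4^(4 + 1) + 3

G_0 = 11. HB_2(11) = 2^(2 + 1) + 2 + 1. Bump = 85. G_1 = 84.
G_1 = 84. HB_3(84) = 3^(3 + 1) + 3. Bump = 1028. G_2 = 1027.
G_2 = 1027. HB_4(1027) = 4^(4 + 1) + 3. Bump = 15628. G_3 = 15627.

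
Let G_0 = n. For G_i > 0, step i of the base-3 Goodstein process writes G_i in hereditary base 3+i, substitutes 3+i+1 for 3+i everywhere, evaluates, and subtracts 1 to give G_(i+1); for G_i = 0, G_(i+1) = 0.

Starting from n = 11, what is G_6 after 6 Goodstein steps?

47

G_0=11  [base 3] 3^2 + 2  →[3↦4]→  4^2 + 2 = 18  −1 ⇒ G_1=17
G_1=17  [base 4] 4^2 + 1  →[4↦5]→  5^2 + 1 = 26  −1 ⇒ G_2=25
G_2=25  [base 5] 5^2  →[5↦6]→  6^2 = 36  −1 ⇒ G_3=35
G_3=35  [base 6] 5·6 + 5  →[6↦7]→  5·7 + 5 = 40  −1 ⇒ G_4=39
G_4=39  [base 7] 5·7 + 4  →[7↦8]→  5·8 + 4 = 44  −1 ⇒ G_5=43
G_5=43  [base 8] 5·8 + 3  →[8↦9]→  5·9 + 3 = 48  −1 ⇒ G_6=47
G_6=47  [base 9] 5·9 + 2  →[9↦10]→  5·10 + 2 = 52  −1 ⇒ G_7=51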